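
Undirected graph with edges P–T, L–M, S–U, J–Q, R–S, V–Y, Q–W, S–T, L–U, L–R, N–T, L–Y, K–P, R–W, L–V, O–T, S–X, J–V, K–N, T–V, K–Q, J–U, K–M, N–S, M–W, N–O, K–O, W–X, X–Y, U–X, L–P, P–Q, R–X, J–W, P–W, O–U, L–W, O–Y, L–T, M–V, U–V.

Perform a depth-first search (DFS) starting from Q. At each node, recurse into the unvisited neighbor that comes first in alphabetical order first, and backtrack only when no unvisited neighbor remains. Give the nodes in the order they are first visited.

Q J U L M K N O T P W R S X Y V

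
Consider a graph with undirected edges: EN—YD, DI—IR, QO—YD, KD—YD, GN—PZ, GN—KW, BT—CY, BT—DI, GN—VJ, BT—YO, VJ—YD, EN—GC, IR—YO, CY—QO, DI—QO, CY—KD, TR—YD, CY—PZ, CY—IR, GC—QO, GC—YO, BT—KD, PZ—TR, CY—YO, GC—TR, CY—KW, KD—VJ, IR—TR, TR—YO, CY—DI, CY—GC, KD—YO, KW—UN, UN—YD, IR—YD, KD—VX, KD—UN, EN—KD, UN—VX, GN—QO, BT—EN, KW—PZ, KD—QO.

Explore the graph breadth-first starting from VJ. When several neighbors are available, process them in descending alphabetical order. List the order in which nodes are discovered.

VJ → YD → KD → GN → UN → TR → QO → IR → EN → YO → VX → CY → BT → PZ → KW → GC → DI

Visit VJ; enqueue YD, KD, GN → queue [YD, KD, GN]
Visit YD; enqueue UN, TR, QO, IR, EN → queue [KD, GN, UN, TR, QO, IR, EN]
Visit KD; enqueue YO, VX, CY, BT → queue [GN, UN, TR, QO, IR, EN, YO, VX, CY, BT]
Visit GN; enqueue PZ, KW → queue [UN, TR, QO, IR, EN, YO, VX, CY, BT, PZ, KW]
Visit UN → queue [TR, QO, IR, EN, YO, VX, CY, BT, PZ, KW]
Visit TR; enqueue GC → queue [QO, IR, EN, YO, VX, CY, BT, PZ, KW, GC]
Visit QO; enqueue DI → queue [IR, EN, YO, VX, CY, BT, PZ, KW, GC, DI]
Visit IR → queue [EN, YO, VX, CY, BT, PZ, KW, GC, DI]
Visit EN → queue [YO, VX, CY, BT, PZ, KW, GC, DI]
Visit YO → queue [VX, CY, BT, PZ, KW, GC, DI]
Visit VX → queue [CY, BT, PZ, KW, GC, DI]
Visit CY → queue [BT, PZ, KW, GC, DI]
Visit BT → queue [PZ, KW, GC, DI]
Visit PZ → queue [KW, GC, DI]
Visit KW → queue [GC, DI]
Visit GC → queue [DI]
Visit DI → queue []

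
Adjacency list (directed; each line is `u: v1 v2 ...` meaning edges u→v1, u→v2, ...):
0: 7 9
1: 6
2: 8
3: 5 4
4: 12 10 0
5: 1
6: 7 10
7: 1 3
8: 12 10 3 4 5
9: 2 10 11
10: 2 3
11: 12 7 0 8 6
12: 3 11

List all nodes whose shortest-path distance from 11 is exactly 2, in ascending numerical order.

1, 3, 4, 5, 9, 10

Level 0: 11
Level 1: 0, 6, 7, 8, 12
Level 2: 1, 3, 4, 5, 9, 10
Level 3: 2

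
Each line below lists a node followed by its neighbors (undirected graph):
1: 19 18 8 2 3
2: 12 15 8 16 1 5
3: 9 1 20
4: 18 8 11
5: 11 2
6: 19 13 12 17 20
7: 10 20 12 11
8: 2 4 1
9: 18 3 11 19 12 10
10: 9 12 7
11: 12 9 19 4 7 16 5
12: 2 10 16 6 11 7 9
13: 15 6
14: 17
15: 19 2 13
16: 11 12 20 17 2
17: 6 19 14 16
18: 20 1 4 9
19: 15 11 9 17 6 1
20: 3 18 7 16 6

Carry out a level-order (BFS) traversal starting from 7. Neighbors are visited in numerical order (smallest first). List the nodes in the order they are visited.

7, 10, 11, 12, 20, 9, 4, 5, 16, 19, 2, 6, 3, 18, 8, 17, 1, 15, 13, 14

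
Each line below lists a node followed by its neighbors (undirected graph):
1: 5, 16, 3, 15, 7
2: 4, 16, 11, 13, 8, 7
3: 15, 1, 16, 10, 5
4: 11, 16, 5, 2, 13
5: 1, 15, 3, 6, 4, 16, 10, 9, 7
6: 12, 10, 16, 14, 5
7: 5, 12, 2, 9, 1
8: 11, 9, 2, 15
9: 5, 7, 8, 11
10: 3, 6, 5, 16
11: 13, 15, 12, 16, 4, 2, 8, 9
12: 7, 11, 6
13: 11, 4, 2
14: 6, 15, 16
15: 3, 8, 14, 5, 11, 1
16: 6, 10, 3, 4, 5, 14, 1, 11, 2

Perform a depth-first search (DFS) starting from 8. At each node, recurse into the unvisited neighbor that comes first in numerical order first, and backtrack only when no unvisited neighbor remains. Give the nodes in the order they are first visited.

Visit 8
8 → 2
2 → 4
4 → 5
5 → 1
1 → 3
3 → 10
10 → 6
6 → 12
12 → 7
7 → 9
9 → 11
11 → 13
11 → 15
15 → 14
14 → 16

8 -> 2 -> 4 -> 5 -> 1 -> 3 -> 10 -> 6 -> 12 -> 7 -> 9 -> 11 -> 13 -> 15 -> 14 -> 16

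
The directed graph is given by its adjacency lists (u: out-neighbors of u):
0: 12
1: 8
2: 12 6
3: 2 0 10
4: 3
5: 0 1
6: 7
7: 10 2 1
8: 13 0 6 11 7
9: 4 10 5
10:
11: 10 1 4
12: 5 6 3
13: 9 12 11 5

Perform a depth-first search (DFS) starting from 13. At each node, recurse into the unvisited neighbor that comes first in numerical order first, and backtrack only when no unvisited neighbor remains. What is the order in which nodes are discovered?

13, 5, 0, 12, 3, 2, 6, 7, 1, 8, 11, 4, 10, 9

Visit 13
13 → 5
5 → 0
0 → 12
12 → 3
3 → 2
2 → 6
6 → 7
7 → 1
1 → 8
8 → 11
11 → 4
11 → 10
13 → 9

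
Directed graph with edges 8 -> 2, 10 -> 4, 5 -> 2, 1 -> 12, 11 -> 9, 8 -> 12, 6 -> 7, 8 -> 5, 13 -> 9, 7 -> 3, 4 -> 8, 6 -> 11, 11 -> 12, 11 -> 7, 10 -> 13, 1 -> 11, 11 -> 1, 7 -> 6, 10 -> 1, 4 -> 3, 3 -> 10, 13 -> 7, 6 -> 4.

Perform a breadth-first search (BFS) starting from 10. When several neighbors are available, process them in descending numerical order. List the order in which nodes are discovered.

10 → 13 → 4 → 1 → 9 → 7 → 8 → 3 → 12 → 11 → 6 → 5 → 2

Visit 10; enqueue 13, 4, 1 → queue [13, 4, 1]
Visit 13; enqueue 9, 7 → queue [4, 1, 9, 7]
Visit 4; enqueue 8, 3 → queue [1, 9, 7, 8, 3]
Visit 1; enqueue 12, 11 → queue [9, 7, 8, 3, 12, 11]
Visit 9 → queue [7, 8, 3, 12, 11]
Visit 7; enqueue 6 → queue [8, 3, 12, 11, 6]
Visit 8; enqueue 5, 2 → queue [3, 12, 11, 6, 5, 2]
Visit 3 → queue [12, 11, 6, 5, 2]
Visit 12 → queue [11, 6, 5, 2]
Visit 11 → queue [6, 5, 2]
Visit 6 → queue [5, 2]
Visit 5 → queue [2]
Visit 2 → queue []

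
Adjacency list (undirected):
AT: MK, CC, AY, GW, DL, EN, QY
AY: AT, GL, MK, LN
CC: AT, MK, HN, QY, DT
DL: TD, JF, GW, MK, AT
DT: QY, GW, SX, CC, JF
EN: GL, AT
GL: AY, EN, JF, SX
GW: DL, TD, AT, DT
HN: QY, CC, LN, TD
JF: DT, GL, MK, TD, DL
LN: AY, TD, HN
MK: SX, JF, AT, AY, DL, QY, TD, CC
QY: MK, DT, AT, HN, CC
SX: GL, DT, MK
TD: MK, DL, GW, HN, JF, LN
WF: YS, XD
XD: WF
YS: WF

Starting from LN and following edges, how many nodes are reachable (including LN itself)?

BFS from LN visits: LN, AY, HN, TD, AT, GL, MK, CC, QY, DL, GW, JF, EN, SX, DT
Reachable nodes: 15 of 18 total.

15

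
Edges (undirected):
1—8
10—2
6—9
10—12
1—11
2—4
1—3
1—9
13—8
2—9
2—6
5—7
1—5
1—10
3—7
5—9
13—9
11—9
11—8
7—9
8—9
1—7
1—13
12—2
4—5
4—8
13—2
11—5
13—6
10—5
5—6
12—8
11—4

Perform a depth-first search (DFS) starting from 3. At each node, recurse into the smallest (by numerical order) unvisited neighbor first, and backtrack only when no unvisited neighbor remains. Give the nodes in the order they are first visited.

Visit 3
3 → 1
1 → 5
5 → 4
4 → 2
2 → 6
6 → 9
9 → 7
9 → 8
8 → 11
8 → 12
12 → 10
8 → 13

3 1 5 4 2 6 9 7 8 11 12 10 13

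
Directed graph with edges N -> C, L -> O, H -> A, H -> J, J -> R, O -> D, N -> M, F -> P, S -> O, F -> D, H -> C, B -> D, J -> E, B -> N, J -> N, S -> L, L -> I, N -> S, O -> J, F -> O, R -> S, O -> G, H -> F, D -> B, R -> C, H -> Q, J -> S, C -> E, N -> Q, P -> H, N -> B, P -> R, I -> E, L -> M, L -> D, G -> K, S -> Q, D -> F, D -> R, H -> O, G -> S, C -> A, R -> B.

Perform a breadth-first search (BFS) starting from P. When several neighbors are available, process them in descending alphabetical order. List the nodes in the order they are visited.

Visit P; enqueue R, H → queue [R, H]
Visit R; enqueue S, C, B → queue [H, S, C, B]
Visit H; enqueue Q, O, J, F, A → queue [S, C, B, Q, O, J, F, A]
Visit S; enqueue L → queue [C, B, Q, O, J, F, A, L]
Visit C; enqueue E → queue [B, Q, O, J, F, A, L, E]
Visit B; enqueue N, D → queue [Q, O, J, F, A, L, E, N, D]
Visit Q → queue [O, J, F, A, L, E, N, D]
Visit O; enqueue G → queue [J, F, A, L, E, N, D, G]
Visit J → queue [F, A, L, E, N, D, G]
Visit F → queue [A, L, E, N, D, G]
Visit A → queue [L, E, N, D, G]
Visit L; enqueue M, I → queue [E, N, D, G, M, I]
Visit E → queue [N, D, G, M, I]
Visit N → queue [D, G, M, I]
Visit D → queue [G, M, I]
Visit G; enqueue K → queue [M, I, K]
Visit M → queue [I, K]
Visit I → queue [K]
Visit K → queue []

P → R → H → S → C → B → Q → O → J → F → A → L → E → N → D → G → M → I → K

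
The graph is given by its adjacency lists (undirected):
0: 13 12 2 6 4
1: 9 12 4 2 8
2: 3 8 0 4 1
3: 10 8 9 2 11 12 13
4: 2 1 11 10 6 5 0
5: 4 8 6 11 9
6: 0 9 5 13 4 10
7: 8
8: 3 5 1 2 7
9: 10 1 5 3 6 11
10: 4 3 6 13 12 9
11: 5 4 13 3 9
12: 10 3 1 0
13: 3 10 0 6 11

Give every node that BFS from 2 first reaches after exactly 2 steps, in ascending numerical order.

5, 6, 7, 9, 10, 11, 12, 13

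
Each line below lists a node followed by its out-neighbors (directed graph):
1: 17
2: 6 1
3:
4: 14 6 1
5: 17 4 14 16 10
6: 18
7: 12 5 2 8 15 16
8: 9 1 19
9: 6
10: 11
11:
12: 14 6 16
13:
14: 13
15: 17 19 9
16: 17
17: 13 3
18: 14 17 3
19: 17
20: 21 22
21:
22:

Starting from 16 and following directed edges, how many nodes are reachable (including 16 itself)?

BFS from 16 visits: 16, 17, 3, 13
Reachable nodes: 4 of 22 total.

4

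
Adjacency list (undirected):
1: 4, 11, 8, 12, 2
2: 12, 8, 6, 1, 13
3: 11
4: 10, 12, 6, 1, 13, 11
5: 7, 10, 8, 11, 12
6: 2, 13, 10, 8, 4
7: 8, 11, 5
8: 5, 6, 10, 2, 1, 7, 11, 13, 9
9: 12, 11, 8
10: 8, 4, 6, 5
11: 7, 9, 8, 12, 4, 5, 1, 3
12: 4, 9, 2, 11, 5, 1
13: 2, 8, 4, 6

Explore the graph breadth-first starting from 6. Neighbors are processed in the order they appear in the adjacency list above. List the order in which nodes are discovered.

Visit 6; enqueue 2, 13, 10, 8, 4 → queue [2, 13, 10, 8, 4]
Visit 2; enqueue 12, 1 → queue [13, 10, 8, 4, 12, 1]
Visit 13 → queue [10, 8, 4, 12, 1]
Visit 10; enqueue 5 → queue [8, 4, 12, 1, 5]
Visit 8; enqueue 7, 11, 9 → queue [4, 12, 1, 5, 7, 11, 9]
Visit 4 → queue [12, 1, 5, 7, 11, 9]
Visit 12 → queue [1, 5, 7, 11, 9]
Visit 1 → queue [5, 7, 11, 9]
Visit 5 → queue [7, 11, 9]
Visit 7 → queue [11, 9]
Visit 11; enqueue 3 → queue [9, 3]
Visit 9 → queue [3]
Visit 3 → queue []

6, 2, 13, 10, 8, 4, 12, 1, 5, 7, 11, 9, 3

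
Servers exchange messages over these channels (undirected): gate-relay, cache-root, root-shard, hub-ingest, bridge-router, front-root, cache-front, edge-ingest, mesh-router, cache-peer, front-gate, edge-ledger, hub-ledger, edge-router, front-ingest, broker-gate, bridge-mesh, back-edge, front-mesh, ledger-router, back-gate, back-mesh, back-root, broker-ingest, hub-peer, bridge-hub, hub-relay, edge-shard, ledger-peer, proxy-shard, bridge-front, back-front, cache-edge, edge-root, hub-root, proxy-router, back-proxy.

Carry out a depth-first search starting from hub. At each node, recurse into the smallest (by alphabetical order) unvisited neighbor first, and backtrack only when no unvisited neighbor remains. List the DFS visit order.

Visit hub
hub → bridge
bridge → front
front → back
back → edge
edge → cache
cache → peer
peer → ledger
ledger → router
router → mesh
router → proxy
proxy → shard
shard → root
edge → ingest
ingest → broker
broker → gate
gate → relay

hub, bridge, front, back, edge, cache, peer, ledger, router, mesh, proxy, shard, root, ingest, broker, gate, relay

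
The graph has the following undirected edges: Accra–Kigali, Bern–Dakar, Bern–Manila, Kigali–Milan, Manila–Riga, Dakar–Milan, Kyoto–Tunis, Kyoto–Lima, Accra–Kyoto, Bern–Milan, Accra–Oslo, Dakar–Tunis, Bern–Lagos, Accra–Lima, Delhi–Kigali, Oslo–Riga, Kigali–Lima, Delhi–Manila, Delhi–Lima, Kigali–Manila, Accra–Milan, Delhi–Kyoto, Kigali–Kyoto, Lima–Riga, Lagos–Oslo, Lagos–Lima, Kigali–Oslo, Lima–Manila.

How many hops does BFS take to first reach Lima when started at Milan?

2

Level 0: Milan
Level 1: Accra, Bern, Dakar, Kigali
Level 2: Delhi, Kyoto, Lagos, Lima, Manila, Oslo, Tunis
Level 3: Riga
Lima first appears at level 2.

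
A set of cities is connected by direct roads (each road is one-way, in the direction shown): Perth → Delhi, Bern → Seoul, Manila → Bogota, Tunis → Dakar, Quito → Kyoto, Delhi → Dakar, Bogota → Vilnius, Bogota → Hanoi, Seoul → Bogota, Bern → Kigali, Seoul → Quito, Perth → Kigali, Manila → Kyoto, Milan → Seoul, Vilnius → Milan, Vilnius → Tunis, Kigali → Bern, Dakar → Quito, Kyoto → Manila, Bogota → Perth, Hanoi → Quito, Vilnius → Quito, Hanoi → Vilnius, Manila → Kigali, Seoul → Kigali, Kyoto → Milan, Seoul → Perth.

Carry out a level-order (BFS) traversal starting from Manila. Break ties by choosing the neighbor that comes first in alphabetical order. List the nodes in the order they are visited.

Manila Bogota Kigali Kyoto Hanoi Perth Vilnius Bern Milan Quito Delhi Tunis Seoul Dakar

Visit Manila; enqueue Bogota, Kigali, Kyoto → queue [Bogota, Kigali, Kyoto]
Visit Bogota; enqueue Hanoi, Perth, Vilnius → queue [Kigali, Kyoto, Hanoi, Perth, Vilnius]
Visit Kigali; enqueue Bern → queue [Kyoto, Hanoi, Perth, Vilnius, Bern]
Visit Kyoto; enqueue Milan → queue [Hanoi, Perth, Vilnius, Bern, Milan]
Visit Hanoi; enqueue Quito → queue [Perth, Vilnius, Bern, Milan, Quito]
Visit Perth; enqueue Delhi → queue [Vilnius, Bern, Milan, Quito, Delhi]
Visit Vilnius; enqueue Tunis → queue [Bern, Milan, Quito, Delhi, Tunis]
Visit Bern; enqueue Seoul → queue [Milan, Quito, Delhi, Tunis, Seoul]
Visit Milan → queue [Quito, Delhi, Tunis, Seoul]
Visit Quito → queue [Delhi, Tunis, Seoul]
Visit Delhi; enqueue Dakar → queue [Tunis, Seoul, Dakar]
Visit Tunis → queue [Seoul, Dakar]
Visit Seoul → queue [Dakar]
Visit Dakar → queue []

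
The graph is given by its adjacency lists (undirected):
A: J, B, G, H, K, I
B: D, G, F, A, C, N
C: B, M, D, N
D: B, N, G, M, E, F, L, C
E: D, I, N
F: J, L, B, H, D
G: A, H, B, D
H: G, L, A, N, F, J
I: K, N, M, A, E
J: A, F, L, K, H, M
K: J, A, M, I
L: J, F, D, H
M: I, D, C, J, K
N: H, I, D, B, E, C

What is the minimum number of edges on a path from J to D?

2

Level 0: J
Level 1: A, F, H, K, L, M
Level 2: B, C, D, G, I, N
Level 3: E
D first appears at level 2.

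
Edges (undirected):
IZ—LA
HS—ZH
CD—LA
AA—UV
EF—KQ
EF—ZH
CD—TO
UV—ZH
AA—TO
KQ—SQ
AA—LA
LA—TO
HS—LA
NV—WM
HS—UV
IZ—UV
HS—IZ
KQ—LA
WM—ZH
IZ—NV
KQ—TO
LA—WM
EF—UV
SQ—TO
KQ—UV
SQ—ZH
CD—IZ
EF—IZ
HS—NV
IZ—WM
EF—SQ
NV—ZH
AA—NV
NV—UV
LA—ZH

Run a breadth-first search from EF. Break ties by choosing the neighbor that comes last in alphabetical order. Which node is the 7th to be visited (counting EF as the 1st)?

WM

Visit EF; enqueue ZH, UV, SQ, KQ, IZ → queue [ZH, UV, SQ, KQ, IZ]
Visit ZH; enqueue WM, NV, LA, HS → queue [UV, SQ, KQ, IZ, WM, NV, LA, HS]
Visit UV; enqueue AA → queue [SQ, KQ, IZ, WM, NV, LA, HS, AA]
Visit SQ; enqueue TO → queue [KQ, IZ, WM, NV, LA, HS, AA, TO]
Visit KQ → queue [IZ, WM, NV, LA, HS, AA, TO]
Visit IZ; enqueue CD → queue [WM, NV, LA, HS, AA, TO, CD]
Visit WM → queue [NV, LA, HS, AA, TO, CD]
Visit NV → queue [LA, HS, AA, TO, CD]
Visit LA → queue [HS, AA, TO, CD]
Visit HS → queue [AA, TO, CD]
Visit AA → queue [TO, CD]
Visit TO → queue [CD]
Visit CD → queue []

Visit order: EF, ZH, UV, SQ, KQ, IZ, WM, NV, LA, HS, AA, TO, CD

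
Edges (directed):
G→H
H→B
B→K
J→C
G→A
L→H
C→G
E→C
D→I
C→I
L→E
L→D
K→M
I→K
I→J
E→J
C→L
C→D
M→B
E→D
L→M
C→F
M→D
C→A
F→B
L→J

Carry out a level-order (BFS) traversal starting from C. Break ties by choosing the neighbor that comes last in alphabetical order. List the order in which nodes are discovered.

Visit C; enqueue L, I, G, F, D, A → queue [L, I, G, F, D, A]
Visit L; enqueue M, J, H, E → queue [I, G, F, D, A, M, J, H, E]
Visit I; enqueue K → queue [G, F, D, A, M, J, H, E, K]
Visit G → queue [F, D, A, M, J, H, E, K]
Visit F; enqueue B → queue [D, A, M, J, H, E, K, B]
Visit D → queue [A, M, J, H, E, K, B]
Visit A → queue [M, J, H, E, K, B]
Visit M → queue [J, H, E, K, B]
Visit J → queue [H, E, K, B]
Visit H → queue [E, K, B]
Visit E → queue [K, B]
Visit K → queue [B]
Visit B → queue []

C → L → I → G → F → D → A → M → J → H → E → K → B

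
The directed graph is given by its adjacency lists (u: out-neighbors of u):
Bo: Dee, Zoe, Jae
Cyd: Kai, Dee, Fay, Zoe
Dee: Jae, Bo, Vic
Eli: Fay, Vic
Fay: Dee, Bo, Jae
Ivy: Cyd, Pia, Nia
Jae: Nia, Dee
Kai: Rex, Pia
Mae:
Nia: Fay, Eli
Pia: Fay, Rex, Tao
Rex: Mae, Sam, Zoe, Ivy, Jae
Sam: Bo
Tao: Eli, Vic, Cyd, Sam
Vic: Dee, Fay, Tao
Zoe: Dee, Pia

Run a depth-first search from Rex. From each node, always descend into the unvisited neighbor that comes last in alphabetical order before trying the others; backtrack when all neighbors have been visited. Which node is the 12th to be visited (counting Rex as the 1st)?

Sam

Visit Rex
Rex → Zoe
Zoe → Pia
Pia → Tao
Tao → Vic
Vic → Fay
Fay → Jae
Jae → Nia
Nia → Eli
Jae → Dee
Dee → Bo
Tao → Sam
Tao → Cyd
Cyd → Kai
Rex → Mae
Rex → Ivy

Visit order: Rex, Zoe, Pia, Tao, Vic, Fay, Jae, Nia, Eli, Dee, Bo, Sam, Cyd, Kai, Mae, Ivy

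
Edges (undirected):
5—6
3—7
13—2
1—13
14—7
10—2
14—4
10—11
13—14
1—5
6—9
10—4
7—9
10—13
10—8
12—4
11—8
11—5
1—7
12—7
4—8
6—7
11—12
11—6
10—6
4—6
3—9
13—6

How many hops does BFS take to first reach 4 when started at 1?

3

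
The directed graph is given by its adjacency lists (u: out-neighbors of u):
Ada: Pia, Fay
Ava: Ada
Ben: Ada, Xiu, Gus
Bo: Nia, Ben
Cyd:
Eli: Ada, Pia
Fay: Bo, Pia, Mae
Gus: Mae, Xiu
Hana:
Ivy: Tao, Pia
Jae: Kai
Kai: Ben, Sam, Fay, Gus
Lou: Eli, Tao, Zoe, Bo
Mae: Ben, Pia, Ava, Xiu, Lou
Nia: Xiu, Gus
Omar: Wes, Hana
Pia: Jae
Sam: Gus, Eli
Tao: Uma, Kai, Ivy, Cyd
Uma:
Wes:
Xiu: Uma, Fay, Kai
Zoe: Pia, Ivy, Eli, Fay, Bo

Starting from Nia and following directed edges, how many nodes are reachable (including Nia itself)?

BFS from Nia visits: Nia, Gus, Xiu, Mae, Fay, Kai, Uma, Ava, Ben, Lou, Pia, Bo, Sam, Ada, Eli, Tao, Zoe, Jae, Cyd, Ivy
Reachable nodes: 20 of 23 total.

20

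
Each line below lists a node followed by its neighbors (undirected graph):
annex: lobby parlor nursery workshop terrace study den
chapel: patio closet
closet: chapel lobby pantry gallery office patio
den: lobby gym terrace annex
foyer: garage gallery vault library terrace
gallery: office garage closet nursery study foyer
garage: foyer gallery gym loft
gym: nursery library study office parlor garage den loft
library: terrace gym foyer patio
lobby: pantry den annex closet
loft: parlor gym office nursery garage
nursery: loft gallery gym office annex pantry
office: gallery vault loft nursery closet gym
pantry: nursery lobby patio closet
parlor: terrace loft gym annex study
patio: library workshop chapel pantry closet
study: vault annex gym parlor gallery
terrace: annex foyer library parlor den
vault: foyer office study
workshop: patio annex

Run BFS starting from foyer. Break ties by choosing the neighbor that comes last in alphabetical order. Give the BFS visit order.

foyer -> vault -> terrace -> library -> garage -> gallery -> study -> office -> parlor -> den -> annex -> patio -> gym -> loft -> nursery -> closet -> lobby -> workshop -> pantry -> chapel

Visit foyer; enqueue vault, terrace, library, garage, gallery → queue [vault, terrace, library, garage, gallery]
Visit vault; enqueue study, office → queue [terrace, library, garage, gallery, study, office]
Visit terrace; enqueue parlor, den, annex → queue [library, garage, gallery, study, office, parlor, den, annex]
Visit library; enqueue patio, gym → queue [garage, gallery, study, office, parlor, den, annex, patio, gym]
Visit garage; enqueue loft → queue [gallery, study, office, parlor, den, annex, patio, gym, loft]
Visit gallery; enqueue nursery, closet → queue [study, office, parlor, den, annex, patio, gym, loft, nursery, closet]
Visit study → queue [office, parlor, den, annex, patio, gym, loft, nursery, closet]
Visit office → queue [parlor, den, annex, patio, gym, loft, nursery, closet]
Visit parlor → queue [den, annex, patio, gym, loft, nursery, closet]
Visit den; enqueue lobby → queue [annex, patio, gym, loft, nursery, closet, lobby]
Visit annex; enqueue workshop → queue [patio, gym, loft, nursery, closet, lobby, workshop]
Visit patio; enqueue pantry, chapel → queue [gym, loft, nursery, closet, lobby, workshop, pantry, chapel]
Visit gym → queue [loft, nursery, closet, lobby, workshop, pantry, chapel]
Visit loft → queue [nursery, closet, lobby, workshop, pantry, chapel]
Visit nursery → queue [closet, lobby, workshop, pantry, chapel]
Visit closet → queue [lobby, workshop, pantry, chapel]
Visit lobby → queue [workshop, pantry, chapel]
Visit workshop → queue [pantry, chapel]
Visit pantry → queue [chapel]
Visit chapel → queue []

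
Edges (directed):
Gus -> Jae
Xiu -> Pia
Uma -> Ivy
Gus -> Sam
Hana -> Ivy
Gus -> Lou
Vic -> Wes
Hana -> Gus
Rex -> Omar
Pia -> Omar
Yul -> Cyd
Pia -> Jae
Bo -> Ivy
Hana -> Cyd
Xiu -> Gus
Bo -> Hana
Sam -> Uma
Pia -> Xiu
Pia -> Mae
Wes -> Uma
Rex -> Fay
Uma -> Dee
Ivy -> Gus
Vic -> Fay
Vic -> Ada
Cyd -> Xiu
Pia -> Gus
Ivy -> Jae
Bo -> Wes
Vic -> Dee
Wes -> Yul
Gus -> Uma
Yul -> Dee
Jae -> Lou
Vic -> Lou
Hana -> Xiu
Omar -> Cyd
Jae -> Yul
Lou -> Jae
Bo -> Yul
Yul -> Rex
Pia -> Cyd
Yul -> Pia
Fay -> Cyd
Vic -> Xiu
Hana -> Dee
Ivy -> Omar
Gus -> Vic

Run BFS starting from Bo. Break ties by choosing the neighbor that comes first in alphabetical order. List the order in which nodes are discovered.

Bo, Hana, Ivy, Wes, Yul, Cyd, Dee, Gus, Xiu, Jae, Omar, Uma, Pia, Rex, Lou, Sam, Vic, Mae, Fay, Ada

Visit Bo; enqueue Hana, Ivy, Wes, Yul → queue [Hana, Ivy, Wes, Yul]
Visit Hana; enqueue Cyd, Dee, Gus, Xiu → queue [Ivy, Wes, Yul, Cyd, Dee, Gus, Xiu]
Visit Ivy; enqueue Jae, Omar → queue [Wes, Yul, Cyd, Dee, Gus, Xiu, Jae, Omar]
Visit Wes; enqueue Uma → queue [Yul, Cyd, Dee, Gus, Xiu, Jae, Omar, Uma]
Visit Yul; enqueue Pia, Rex → queue [Cyd, Dee, Gus, Xiu, Jae, Omar, Uma, Pia, Rex]
Visit Cyd → queue [Dee, Gus, Xiu, Jae, Omar, Uma, Pia, Rex]
Visit Dee → queue [Gus, Xiu, Jae, Omar, Uma, Pia, Rex]
Visit Gus; enqueue Lou, Sam, Vic → queue [Xiu, Jae, Omar, Uma, Pia, Rex, Lou, Sam, Vic]
Visit Xiu → queue [Jae, Omar, Uma, Pia, Rex, Lou, Sam, Vic]
Visit Jae → queue [Omar, Uma, Pia, Rex, Lou, Sam, Vic]
Visit Omar → queue [Uma, Pia, Rex, Lou, Sam, Vic]
Visit Uma → queue [Pia, Rex, Lou, Sam, Vic]
Visit Pia; enqueue Mae → queue [Rex, Lou, Sam, Vic, Mae]
Visit Rex; enqueue Fay → queue [Lou, Sam, Vic, Mae, Fay]
Visit Lou → queue [Sam, Vic, Mae, Fay]
Visit Sam → queue [Vic, Mae, Fay]
Visit Vic; enqueue Ada → queue [Mae, Fay, Ada]
Visit Mae → queue [Fay, Ada]
Visit Fay → queue [Ada]
Visit Ada → queue []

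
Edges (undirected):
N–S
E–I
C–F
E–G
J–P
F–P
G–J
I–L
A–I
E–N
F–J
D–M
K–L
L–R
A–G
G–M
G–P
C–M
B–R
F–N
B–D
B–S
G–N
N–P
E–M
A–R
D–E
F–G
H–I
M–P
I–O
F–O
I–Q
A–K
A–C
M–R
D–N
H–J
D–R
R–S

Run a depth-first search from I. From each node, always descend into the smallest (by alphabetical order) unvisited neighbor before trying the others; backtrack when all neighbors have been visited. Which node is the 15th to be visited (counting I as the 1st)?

Visit I
I → A
A → C
C → F
F → G
G → E
E → D
D → B
B → R
R → L
L → K
R → M
M → P
P → J
J → H
P → N
N → S
F → O
I → Q

Visit order: I, A, C, F, G, E, D, B, R, L, K, M, P, J, H, N, S, O, Q

H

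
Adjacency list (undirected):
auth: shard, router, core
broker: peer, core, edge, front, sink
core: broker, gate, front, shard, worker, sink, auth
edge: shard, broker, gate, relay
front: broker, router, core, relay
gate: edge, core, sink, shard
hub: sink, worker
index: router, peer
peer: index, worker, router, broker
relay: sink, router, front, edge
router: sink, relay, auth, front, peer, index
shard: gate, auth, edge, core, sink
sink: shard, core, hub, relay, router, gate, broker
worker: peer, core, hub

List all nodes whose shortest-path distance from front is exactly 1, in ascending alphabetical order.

broker, core, relay, router

Level 0: front
Level 1: broker, core, relay, router
Level 2: auth, edge, gate, index, peer, shard, sink, worker
Level 3: hub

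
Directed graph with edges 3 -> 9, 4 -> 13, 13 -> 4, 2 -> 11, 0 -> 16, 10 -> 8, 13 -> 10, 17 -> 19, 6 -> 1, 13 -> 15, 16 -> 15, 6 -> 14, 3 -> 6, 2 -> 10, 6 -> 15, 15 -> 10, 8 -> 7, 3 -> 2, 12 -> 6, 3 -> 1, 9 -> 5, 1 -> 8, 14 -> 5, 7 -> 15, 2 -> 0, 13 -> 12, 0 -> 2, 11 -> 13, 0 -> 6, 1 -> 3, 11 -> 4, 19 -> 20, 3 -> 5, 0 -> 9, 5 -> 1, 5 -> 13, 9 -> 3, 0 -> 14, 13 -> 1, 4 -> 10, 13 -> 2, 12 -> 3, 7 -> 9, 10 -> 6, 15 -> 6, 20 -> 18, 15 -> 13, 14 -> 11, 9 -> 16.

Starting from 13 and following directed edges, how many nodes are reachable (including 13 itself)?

17

BFS from 13 visits: 13, 15, 12, 10, 4, 2, 1, 6, 3, 8, 11, 0, 14, 9, 5, 7, 16
Reachable nodes: 17 of 21 total.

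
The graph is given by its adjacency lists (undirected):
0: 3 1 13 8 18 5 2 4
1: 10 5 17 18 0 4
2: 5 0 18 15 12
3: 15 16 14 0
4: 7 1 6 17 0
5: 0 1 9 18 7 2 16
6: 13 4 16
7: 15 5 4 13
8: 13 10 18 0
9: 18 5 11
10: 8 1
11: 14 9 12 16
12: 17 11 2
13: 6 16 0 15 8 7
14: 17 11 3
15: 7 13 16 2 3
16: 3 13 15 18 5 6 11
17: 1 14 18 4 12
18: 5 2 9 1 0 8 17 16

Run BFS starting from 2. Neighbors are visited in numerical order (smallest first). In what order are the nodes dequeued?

2, 0, 5, 12, 15, 18, 1, 3, 4, 8, 13, 7, 9, 16, 11, 17, 10, 14, 6

Visit 2; enqueue 0, 5, 12, 15, 18 → queue [0, 5, 12, 15, 18]
Visit 0; enqueue 1, 3, 4, 8, 13 → queue [5, 12, 15, 18, 1, 3, 4, 8, 13]
Visit 5; enqueue 7, 9, 16 → queue [12, 15, 18, 1, 3, 4, 8, 13, 7, 9, 16]
Visit 12; enqueue 11, 17 → queue [15, 18, 1, 3, 4, 8, 13, 7, 9, 16, 11, 17]
Visit 15 → queue [18, 1, 3, 4, 8, 13, 7, 9, 16, 11, 17]
Visit 18 → queue [1, 3, 4, 8, 13, 7, 9, 16, 11, 17]
Visit 1; enqueue 10 → queue [3, 4, 8, 13, 7, 9, 16, 11, 17, 10]
Visit 3; enqueue 14 → queue [4, 8, 13, 7, 9, 16, 11, 17, 10, 14]
Visit 4; enqueue 6 → queue [8, 13, 7, 9, 16, 11, 17, 10, 14, 6]
Visit 8 → queue [13, 7, 9, 16, 11, 17, 10, 14, 6]
Visit 13 → queue [7, 9, 16, 11, 17, 10, 14, 6]
Visit 7 → queue [9, 16, 11, 17, 10, 14, 6]
Visit 9 → queue [16, 11, 17, 10, 14, 6]
Visit 16 → queue [11, 17, 10, 14, 6]
Visit 11 → queue [17, 10, 14, 6]
Visit 17 → queue [10, 14, 6]
Visit 10 → queue [14, 6]
Visit 14 → queue [6]
Visit 6 → queue []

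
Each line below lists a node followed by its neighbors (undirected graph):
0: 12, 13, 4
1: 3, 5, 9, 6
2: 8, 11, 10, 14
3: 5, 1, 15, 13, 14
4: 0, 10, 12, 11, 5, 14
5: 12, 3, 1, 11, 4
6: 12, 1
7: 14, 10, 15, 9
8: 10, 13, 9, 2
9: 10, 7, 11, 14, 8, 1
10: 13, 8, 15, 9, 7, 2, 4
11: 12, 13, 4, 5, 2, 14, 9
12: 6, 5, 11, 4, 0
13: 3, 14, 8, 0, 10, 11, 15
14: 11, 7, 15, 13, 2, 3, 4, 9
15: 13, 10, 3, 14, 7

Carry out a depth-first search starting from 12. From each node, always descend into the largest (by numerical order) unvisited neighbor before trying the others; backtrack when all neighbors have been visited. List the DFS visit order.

Visit 12
12 → 11
11 → 14
14 → 15
15 → 13
13 → 10
10 → 9
9 → 8
8 → 2
9 → 7
9 → 1
1 → 6
1 → 5
5 → 4
4 → 0
5 → 3

12 11 14 15 13 10 9 8 2 7 1 6 5 4 0 3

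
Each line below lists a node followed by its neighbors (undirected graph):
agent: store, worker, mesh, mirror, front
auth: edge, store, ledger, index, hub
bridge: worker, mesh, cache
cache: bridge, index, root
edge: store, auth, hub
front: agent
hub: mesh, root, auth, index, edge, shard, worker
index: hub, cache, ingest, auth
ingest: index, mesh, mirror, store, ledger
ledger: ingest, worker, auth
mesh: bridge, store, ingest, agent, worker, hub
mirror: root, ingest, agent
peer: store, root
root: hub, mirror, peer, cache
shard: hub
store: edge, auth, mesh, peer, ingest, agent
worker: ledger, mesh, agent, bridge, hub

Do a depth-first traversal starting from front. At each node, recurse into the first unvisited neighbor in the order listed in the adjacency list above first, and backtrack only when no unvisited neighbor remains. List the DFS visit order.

front, agent, store, edge, auth, ledger, ingest, index, hub, mesh, bridge, worker, cache, root, mirror, peer, shard

Visit front
front → agent
agent → store
store → edge
edge → auth
auth → ledger
ledger → ingest
ingest → index
index → hub
hub → mesh
mesh → bridge
bridge → worker
bridge → cache
cache → root
root → mirror
root → peer
hub → shard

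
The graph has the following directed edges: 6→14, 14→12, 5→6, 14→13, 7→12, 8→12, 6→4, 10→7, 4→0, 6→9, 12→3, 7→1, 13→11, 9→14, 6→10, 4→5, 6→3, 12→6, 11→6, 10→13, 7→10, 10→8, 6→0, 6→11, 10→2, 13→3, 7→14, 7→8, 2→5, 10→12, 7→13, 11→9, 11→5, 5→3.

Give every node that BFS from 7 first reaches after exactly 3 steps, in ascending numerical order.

0, 4, 5, 9

Level 0: 7
Level 1: 1, 8, 10, 12, 13, 14
Level 2: 2, 3, 6, 11
Level 3: 0, 4, 5, 9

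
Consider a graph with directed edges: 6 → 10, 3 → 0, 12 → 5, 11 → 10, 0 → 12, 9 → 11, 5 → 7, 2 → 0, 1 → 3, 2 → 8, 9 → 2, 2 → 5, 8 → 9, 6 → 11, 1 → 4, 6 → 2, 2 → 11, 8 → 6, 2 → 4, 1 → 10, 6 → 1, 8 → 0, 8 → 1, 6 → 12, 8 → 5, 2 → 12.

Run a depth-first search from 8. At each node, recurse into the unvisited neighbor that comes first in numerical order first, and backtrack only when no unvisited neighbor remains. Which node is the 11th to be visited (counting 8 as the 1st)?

Visit 8
8 → 0
0 → 12
12 → 5
5 → 7
8 → 1
1 → 3
1 → 4
1 → 10
8 → 6
6 → 2
2 → 11
8 → 9

Visit order: 8, 0, 12, 5, 7, 1, 3, 4, 10, 6, 2, 11, 9

2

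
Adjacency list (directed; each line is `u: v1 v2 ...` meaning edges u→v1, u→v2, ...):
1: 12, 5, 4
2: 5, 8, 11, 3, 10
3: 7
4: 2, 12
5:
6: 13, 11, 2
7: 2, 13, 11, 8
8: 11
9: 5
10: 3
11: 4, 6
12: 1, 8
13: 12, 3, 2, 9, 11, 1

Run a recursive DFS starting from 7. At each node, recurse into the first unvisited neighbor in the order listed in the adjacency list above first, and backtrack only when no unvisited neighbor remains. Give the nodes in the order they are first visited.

Visit 7
7 → 2
2 → 5
2 → 8
8 → 11
11 → 4
4 → 12
12 → 1
11 → 6
6 → 13
13 → 3
13 → 9
2 → 10

7 → 2 → 5 → 8 → 11 → 4 → 12 → 1 → 6 → 13 → 3 → 9 → 10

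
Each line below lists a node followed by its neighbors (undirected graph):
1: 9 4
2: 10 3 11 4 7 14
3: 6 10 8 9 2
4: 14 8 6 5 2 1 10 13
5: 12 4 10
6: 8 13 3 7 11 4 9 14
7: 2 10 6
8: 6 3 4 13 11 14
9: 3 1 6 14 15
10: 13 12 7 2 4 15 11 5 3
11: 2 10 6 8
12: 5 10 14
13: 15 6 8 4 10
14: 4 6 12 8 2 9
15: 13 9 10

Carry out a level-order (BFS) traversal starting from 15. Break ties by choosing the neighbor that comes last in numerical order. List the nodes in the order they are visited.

Visit 15; enqueue 13, 10, 9 → queue [13, 10, 9]
Visit 13; enqueue 8, 6, 4 → queue [10, 9, 8, 6, 4]
Visit 10; enqueue 12, 11, 7, 5, 3, 2 → queue [9, 8, 6, 4, 12, 11, 7, 5, 3, 2]
Visit 9; enqueue 14, 1 → queue [8, 6, 4, 12, 11, 7, 5, 3, 2, 14, 1]
Visit 8 → queue [6, 4, 12, 11, 7, 5, 3, 2, 14, 1]
Visit 6 → queue [4, 12, 11, 7, 5, 3, 2, 14, 1]
Visit 4 → queue [12, 11, 7, 5, 3, 2, 14, 1]
Visit 12 → queue [11, 7, 5, 3, 2, 14, 1]
Visit 11 → queue [7, 5, 3, 2, 14, 1]
Visit 7 → queue [5, 3, 2, 14, 1]
Visit 5 → queue [3, 2, 14, 1]
Visit 3 → queue [2, 14, 1]
Visit 2 → queue [14, 1]
Visit 14 → queue [1]
Visit 1 → queue []

15 -> 13 -> 10 -> 9 -> 8 -> 6 -> 4 -> 12 -> 11 -> 7 -> 5 -> 3 -> 2 -> 14 -> 1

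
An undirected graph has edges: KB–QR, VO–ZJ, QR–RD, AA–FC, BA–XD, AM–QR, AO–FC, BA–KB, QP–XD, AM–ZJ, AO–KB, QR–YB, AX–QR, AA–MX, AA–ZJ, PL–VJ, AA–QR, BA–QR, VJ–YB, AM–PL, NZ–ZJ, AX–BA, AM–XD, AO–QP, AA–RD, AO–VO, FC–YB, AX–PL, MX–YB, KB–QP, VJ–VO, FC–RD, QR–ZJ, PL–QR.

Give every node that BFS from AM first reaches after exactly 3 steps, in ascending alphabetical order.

Level 0: AM
Level 1: PL, QR, XD, ZJ
Level 2: AA, AX, BA, KB, NZ, QP, RD, VJ, VO, YB
Level 3: AO, FC, MX

AO, FC, MX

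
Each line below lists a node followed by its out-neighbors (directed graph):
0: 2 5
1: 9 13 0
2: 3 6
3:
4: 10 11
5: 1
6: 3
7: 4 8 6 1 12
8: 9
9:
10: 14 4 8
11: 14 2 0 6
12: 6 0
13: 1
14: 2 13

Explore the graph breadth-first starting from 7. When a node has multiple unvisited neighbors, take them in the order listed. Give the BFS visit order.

7 → 4 → 8 → 6 → 1 → 12 → 10 → 11 → 9 → 3 → 13 → 0 → 14 → 2 → 5

Visit 7; enqueue 4, 8, 6, 1, 12 → queue [4, 8, 6, 1, 12]
Visit 4; enqueue 10, 11 → queue [8, 6, 1, 12, 10, 11]
Visit 8; enqueue 9 → queue [6, 1, 12, 10, 11, 9]
Visit 6; enqueue 3 → queue [1, 12, 10, 11, 9, 3]
Visit 1; enqueue 13, 0 → queue [12, 10, 11, 9, 3, 13, 0]
Visit 12 → queue [10, 11, 9, 3, 13, 0]
Visit 10; enqueue 14 → queue [11, 9, 3, 13, 0, 14]
Visit 11; enqueue 2 → queue [9, 3, 13, 0, 14, 2]
Visit 9 → queue [3, 13, 0, 14, 2]
Visit 3 → queue [13, 0, 14, 2]
Visit 13 → queue [0, 14, 2]
Visit 0; enqueue 5 → queue [14, 2, 5]
Visit 14 → queue [2, 5]
Visit 2 → queue [5]
Visit 5 → queue []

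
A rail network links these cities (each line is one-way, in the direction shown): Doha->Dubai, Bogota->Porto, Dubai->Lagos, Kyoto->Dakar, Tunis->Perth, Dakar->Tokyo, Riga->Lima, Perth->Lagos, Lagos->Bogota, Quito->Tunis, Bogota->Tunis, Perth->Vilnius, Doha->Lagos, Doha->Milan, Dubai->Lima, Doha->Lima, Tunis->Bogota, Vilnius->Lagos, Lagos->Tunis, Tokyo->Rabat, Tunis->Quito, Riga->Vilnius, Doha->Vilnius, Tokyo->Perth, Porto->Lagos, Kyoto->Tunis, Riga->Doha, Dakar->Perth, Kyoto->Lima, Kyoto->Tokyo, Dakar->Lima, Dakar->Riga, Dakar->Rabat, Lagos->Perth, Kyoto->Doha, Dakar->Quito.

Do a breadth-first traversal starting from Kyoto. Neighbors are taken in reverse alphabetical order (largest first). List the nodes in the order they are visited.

Kyoto, Tunis, Tokyo, Lima, Doha, Dakar, Quito, Perth, Bogota, Rabat, Vilnius, Milan, Lagos, Dubai, Riga, Porto

Visit Kyoto; enqueue Tunis, Tokyo, Lima, Doha, Dakar → queue [Tunis, Tokyo, Lima, Doha, Dakar]
Visit Tunis; enqueue Quito, Perth, Bogota → queue [Tokyo, Lima, Doha, Dakar, Quito, Perth, Bogota]
Visit Tokyo; enqueue Rabat → queue [Lima, Doha, Dakar, Quito, Perth, Bogota, Rabat]
Visit Lima → queue [Doha, Dakar, Quito, Perth, Bogota, Rabat]
Visit Doha; enqueue Vilnius, Milan, Lagos, Dubai → queue [Dakar, Quito, Perth, Bogota, Rabat, Vilnius, Milan, Lagos, Dubai]
Visit Dakar; enqueue Riga → queue [Quito, Perth, Bogota, Rabat, Vilnius, Milan, Lagos, Dubai, Riga]
Visit Quito → queue [Perth, Bogota, Rabat, Vilnius, Milan, Lagos, Dubai, Riga]
Visit Perth → queue [Bogota, Rabat, Vilnius, Milan, Lagos, Dubai, Riga]
Visit Bogota; enqueue Porto → queue [Rabat, Vilnius, Milan, Lagos, Dubai, Riga, Porto]
Visit Rabat → queue [Vilnius, Milan, Lagos, Dubai, Riga, Porto]
Visit Vilnius → queue [Milan, Lagos, Dubai, Riga, Porto]
Visit Milan → queue [Lagos, Dubai, Riga, Porto]
Visit Lagos → queue [Dubai, Riga, Porto]
Visit Dubai → queue [Riga, Porto]
Visit Riga → queue [Porto]
Visit Porto → queue []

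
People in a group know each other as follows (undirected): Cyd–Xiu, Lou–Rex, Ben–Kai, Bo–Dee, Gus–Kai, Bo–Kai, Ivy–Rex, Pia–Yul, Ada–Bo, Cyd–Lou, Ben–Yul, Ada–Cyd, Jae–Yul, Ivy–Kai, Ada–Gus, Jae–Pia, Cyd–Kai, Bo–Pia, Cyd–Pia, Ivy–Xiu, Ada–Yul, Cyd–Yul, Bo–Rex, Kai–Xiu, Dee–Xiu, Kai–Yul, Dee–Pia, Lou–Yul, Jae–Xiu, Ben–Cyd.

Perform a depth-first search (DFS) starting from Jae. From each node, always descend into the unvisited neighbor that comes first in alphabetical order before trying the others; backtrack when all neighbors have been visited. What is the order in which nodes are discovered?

Jae → Pia → Bo → Ada → Cyd → Ben → Kai → Gus → Ivy → Rex → Lou → Yul → Xiu → Dee

Visit Jae
Jae → Pia
Pia → Bo
Bo → Ada
Ada → Cyd
Cyd → Ben
Ben → Kai
Kai → Gus
Kai → Ivy
Ivy → Rex
Rex → Lou
Lou → Yul
Ivy → Xiu
Xiu → Dee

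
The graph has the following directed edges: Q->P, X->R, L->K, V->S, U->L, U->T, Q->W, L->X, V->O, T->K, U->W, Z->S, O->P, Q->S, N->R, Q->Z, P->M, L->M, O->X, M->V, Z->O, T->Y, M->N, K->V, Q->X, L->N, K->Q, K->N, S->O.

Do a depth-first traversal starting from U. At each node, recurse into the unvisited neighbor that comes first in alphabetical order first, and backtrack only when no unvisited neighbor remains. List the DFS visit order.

U -> L -> K -> N -> R -> Q -> P -> M -> V -> O -> X -> S -> W -> Z -> T -> Y

Visit U
U → L
L → K
K → N
N → R
K → Q
Q → P
P → M
M → V
V → O
O → X
V → S
Q → W
Q → Z
U → T
T → Y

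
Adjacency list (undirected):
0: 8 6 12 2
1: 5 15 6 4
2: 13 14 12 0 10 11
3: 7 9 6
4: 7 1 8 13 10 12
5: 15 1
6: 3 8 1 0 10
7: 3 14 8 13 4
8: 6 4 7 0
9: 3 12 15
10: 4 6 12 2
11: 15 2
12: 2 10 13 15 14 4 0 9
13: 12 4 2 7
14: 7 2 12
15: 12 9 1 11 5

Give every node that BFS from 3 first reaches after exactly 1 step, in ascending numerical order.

6, 7, 9

Level 0: 3
Level 1: 6, 7, 9
Level 2: 0, 1, 4, 8, 10, 12, 13, 14, 15
Level 3: 2, 5, 11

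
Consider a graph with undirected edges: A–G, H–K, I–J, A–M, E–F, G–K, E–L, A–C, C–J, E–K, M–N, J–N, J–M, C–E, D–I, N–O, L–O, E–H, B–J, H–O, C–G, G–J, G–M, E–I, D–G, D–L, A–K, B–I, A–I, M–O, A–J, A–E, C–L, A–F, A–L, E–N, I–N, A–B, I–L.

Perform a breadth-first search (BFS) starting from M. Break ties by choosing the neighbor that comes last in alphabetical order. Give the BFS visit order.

M -> O -> N -> J -> G -> A -> L -> H -> I -> E -> C -> B -> K -> D -> F

Visit M; enqueue O, N, J, G, A → queue [O, N, J, G, A]
Visit O; enqueue L, H → queue [N, J, G, A, L, H]
Visit N; enqueue I, E → queue [J, G, A, L, H, I, E]
Visit J; enqueue C, B → queue [G, A, L, H, I, E, C, B]
Visit G; enqueue K, D → queue [A, L, H, I, E, C, B, K, D]
Visit A; enqueue F → queue [L, H, I, E, C, B, K, D, F]
Visit L → queue [H, I, E, C, B, K, D, F]
Visit H → queue [I, E, C, B, K, D, F]
Visit I → queue [E, C, B, K, D, F]
Visit E → queue [C, B, K, D, F]
Visit C → queue [B, K, D, F]
Visit B → queue [K, D, F]
Visit K → queue [D, F]
Visit D → queue [F]
Visit F → queue []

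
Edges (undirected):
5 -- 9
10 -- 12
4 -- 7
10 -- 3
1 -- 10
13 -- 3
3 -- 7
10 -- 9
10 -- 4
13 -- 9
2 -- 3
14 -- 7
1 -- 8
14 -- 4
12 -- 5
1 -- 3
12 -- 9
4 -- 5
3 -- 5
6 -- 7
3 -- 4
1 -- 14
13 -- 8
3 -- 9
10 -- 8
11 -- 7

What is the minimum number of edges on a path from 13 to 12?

Level 0: 13
Level 1: 3, 8, 9
Level 2: 1, 2, 4, 5, 7, 10, 12
Level 3: 6, 11, 14
12 first appears at level 2.

2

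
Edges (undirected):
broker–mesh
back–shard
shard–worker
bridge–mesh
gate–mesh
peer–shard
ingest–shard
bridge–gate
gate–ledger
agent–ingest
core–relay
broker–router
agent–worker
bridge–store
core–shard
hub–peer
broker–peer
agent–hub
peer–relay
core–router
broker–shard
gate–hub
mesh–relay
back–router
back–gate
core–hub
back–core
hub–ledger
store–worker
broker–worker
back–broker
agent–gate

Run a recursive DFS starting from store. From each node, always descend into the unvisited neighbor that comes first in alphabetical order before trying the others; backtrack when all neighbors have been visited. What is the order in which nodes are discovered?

store, bridge, gate, agent, hub, core, back, broker, mesh, relay, peer, shard, ingest, worker, router, ledger

Visit store
store → bridge
bridge → gate
gate → agent
agent → hub
hub → core
core → back
back → broker
broker → mesh
mesh → relay
relay → peer
peer → shard
shard → ingest
shard → worker
broker → router
hub → ledger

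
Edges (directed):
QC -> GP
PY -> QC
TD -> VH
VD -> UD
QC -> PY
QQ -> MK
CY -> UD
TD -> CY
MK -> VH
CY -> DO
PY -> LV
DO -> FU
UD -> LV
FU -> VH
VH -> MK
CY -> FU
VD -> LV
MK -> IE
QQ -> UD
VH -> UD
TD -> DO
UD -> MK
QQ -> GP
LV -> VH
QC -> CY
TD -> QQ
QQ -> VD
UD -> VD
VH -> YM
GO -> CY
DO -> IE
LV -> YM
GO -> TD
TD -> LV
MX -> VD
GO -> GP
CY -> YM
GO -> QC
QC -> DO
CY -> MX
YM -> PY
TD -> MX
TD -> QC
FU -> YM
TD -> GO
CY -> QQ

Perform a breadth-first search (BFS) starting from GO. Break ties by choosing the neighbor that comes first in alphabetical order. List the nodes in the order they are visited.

GO -> CY -> GP -> QC -> TD -> DO -> FU -> MX -> QQ -> UD -> YM -> PY -> LV -> VH -> IE -> VD -> MK

Visit GO; enqueue CY, GP, QC, TD → queue [CY, GP, QC, TD]
Visit CY; enqueue DO, FU, MX, QQ, UD, YM → queue [GP, QC, TD, DO, FU, MX, QQ, UD, YM]
Visit GP → queue [QC, TD, DO, FU, MX, QQ, UD, YM]
Visit QC; enqueue PY → queue [TD, DO, FU, MX, QQ, UD, YM, PY]
Visit TD; enqueue LV, VH → queue [DO, FU, MX, QQ, UD, YM, PY, LV, VH]
Visit DO; enqueue IE → queue [FU, MX, QQ, UD, YM, PY, LV, VH, IE]
Visit FU → queue [MX, QQ, UD, YM, PY, LV, VH, IE]
Visit MX; enqueue VD → queue [QQ, UD, YM, PY, LV, VH, IE, VD]
Visit QQ; enqueue MK → queue [UD, YM, PY, LV, VH, IE, VD, MK]
Visit UD → queue [YM, PY, LV, VH, IE, VD, MK]
Visit YM → queue [PY, LV, VH, IE, VD, MK]
Visit PY → queue [LV, VH, IE, VD, MK]
Visit LV → queue [VH, IE, VD, MK]
Visit VH → queue [IE, VD, MK]
Visit IE → queue [VD, MK]
Visit VD → queue [MK]
Visit MK → queue []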